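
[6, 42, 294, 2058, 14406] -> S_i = 6*7^i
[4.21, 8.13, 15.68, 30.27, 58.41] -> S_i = 4.21*1.93^i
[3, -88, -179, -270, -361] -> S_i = 3 + -91*i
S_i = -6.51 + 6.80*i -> [-6.51, 0.29, 7.09, 13.89, 20.69]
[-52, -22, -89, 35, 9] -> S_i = Random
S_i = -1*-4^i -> [-1, 4, -16, 64, -256]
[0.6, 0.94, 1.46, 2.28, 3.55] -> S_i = 0.60*1.56^i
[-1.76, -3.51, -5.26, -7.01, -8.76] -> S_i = -1.76 + -1.75*i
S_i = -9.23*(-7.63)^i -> [-9.23, 70.42, -537.34, 4099.92, -31282.38]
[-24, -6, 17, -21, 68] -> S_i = Random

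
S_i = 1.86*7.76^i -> [1.86, 14.43, 112.0, 869.16, 6744.66]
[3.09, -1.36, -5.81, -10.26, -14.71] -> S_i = 3.09 + -4.45*i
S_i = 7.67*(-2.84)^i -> [7.67, -21.78, 61.86, -175.69, 498.96]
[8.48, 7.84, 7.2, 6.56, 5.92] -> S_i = 8.48 + -0.64*i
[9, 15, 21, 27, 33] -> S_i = 9 + 6*i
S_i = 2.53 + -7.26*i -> [2.53, -4.73, -11.99, -19.25, -26.51]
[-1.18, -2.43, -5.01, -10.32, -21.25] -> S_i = -1.18*2.06^i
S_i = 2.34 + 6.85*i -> [2.34, 9.19, 16.04, 22.89, 29.74]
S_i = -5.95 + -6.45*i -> [-5.95, -12.4, -18.85, -25.3, -31.75]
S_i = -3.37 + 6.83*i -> [-3.37, 3.46, 10.29, 17.12, 23.95]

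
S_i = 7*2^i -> [7, 14, 28, 56, 112]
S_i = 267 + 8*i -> [267, 275, 283, 291, 299]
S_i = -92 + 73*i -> [-92, -19, 54, 127, 200]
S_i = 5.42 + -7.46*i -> [5.42, -2.04, -9.5, -16.96, -24.42]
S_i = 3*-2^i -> [3, -6, 12, -24, 48]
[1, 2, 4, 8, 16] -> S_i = 1*2^i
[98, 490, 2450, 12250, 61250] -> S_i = 98*5^i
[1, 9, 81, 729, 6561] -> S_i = 1*9^i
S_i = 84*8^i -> [84, 672, 5376, 43008, 344064]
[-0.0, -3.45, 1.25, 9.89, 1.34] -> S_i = Random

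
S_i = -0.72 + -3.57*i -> [-0.72, -4.29, -7.86, -11.43, -15.0]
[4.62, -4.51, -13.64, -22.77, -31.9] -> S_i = 4.62 + -9.13*i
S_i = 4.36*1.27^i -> [4.36, 5.54, 7.03, 8.93, 11.34]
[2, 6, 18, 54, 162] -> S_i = 2*3^i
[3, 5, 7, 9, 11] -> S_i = 3 + 2*i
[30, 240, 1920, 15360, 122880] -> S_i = 30*8^i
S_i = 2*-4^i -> [2, -8, 32, -128, 512]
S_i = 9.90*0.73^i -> [9.9, 7.23, 5.28, 3.85, 2.81]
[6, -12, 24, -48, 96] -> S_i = 6*-2^i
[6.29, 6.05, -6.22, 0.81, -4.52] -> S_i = Random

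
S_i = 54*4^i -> [54, 216, 864, 3456, 13824]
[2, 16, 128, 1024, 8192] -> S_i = 2*8^i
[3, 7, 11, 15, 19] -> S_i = 3 + 4*i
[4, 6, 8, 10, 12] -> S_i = 4 + 2*i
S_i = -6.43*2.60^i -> [-6.43, -16.72, -43.47, -113.01, -293.84]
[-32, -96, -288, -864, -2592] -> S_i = -32*3^i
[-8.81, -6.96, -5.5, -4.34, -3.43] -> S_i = -8.81*0.79^i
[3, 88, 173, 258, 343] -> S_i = 3 + 85*i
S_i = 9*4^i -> [9, 36, 144, 576, 2304]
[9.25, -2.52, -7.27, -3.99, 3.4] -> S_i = Random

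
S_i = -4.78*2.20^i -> [-4.78, -10.52, -23.14, -50.9, -111.97]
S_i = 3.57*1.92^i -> [3.57, 6.85, 13.16, 25.27, 48.51]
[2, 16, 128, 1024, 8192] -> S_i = 2*8^i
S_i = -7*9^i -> [-7, -63, -567, -5103, -45927]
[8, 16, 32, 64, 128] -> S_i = 8*2^i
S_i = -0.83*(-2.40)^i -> [-0.83, 1.99, -4.78, 11.47, -27.54]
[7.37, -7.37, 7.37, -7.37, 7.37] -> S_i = 7.37*(-1.00)^i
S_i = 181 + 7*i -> [181, 188, 195, 202, 209]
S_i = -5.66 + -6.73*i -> [-5.66, -12.39, -19.12, -25.85, -32.58]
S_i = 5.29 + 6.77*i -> [5.29, 12.06, 18.83, 25.6, 32.37]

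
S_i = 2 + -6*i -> [2, -4, -10, -16, -22]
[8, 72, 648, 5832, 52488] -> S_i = 8*9^i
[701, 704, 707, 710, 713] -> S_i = 701 + 3*i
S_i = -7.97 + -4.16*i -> [-7.97, -12.13, -16.29, -20.45, -24.61]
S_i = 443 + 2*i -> [443, 445, 447, 449, 451]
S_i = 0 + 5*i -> [0, 5, 10, 15, 20]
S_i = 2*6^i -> [2, 12, 72, 432, 2592]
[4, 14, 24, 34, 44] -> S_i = 4 + 10*i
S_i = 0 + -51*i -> [0, -51, -102, -153, -204]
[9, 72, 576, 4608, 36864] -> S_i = 9*8^i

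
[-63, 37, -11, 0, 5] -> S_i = Random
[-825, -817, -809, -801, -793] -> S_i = -825 + 8*i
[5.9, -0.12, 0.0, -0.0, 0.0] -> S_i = 5.90*(-0.02)^i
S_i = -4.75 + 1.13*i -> [-4.75, -3.62, -2.49, -1.36, -0.23]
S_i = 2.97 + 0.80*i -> [2.97, 3.77, 4.57, 5.37, 6.17]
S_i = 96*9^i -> [96, 864, 7776, 69984, 629856]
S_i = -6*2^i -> [-6, -12, -24, -48, -96]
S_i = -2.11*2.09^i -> [-2.11, -4.41, -9.22, -19.26, -40.26]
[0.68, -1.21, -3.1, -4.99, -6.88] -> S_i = 0.68 + -1.89*i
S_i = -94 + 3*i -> [-94, -91, -88, -85, -82]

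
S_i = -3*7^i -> [-3, -21, -147, -1029, -7203]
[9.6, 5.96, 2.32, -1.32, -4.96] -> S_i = 9.60 + -3.64*i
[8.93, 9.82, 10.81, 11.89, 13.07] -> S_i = 8.93*1.10^i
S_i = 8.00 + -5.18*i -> [8.0, 2.82, -2.36, -7.54, -12.72]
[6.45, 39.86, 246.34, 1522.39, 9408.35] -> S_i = 6.45*6.18^i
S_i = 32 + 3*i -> [32, 35, 38, 41, 44]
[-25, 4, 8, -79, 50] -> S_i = Random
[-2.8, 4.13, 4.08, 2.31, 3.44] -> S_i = Random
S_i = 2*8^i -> [2, 16, 128, 1024, 8192]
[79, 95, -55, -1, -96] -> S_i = Random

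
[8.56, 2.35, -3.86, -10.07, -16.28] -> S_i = 8.56 + -6.21*i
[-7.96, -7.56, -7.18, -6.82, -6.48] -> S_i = -7.96*0.95^i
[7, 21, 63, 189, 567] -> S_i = 7*3^i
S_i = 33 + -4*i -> [33, 29, 25, 21, 17]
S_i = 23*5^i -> [23, 115, 575, 2875, 14375]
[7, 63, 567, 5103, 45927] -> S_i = 7*9^i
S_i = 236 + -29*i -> [236, 207, 178, 149, 120]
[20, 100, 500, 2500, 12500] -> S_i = 20*5^i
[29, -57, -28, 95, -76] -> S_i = Random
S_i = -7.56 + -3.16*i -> [-7.56, -10.72, -13.88, -17.04, -20.2]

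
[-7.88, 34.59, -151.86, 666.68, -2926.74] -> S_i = -7.88*(-4.39)^i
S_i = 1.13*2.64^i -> [1.13, 2.98, 7.88, 20.79, 54.89]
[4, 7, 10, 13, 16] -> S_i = 4 + 3*i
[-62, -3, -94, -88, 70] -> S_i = Random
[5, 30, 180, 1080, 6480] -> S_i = 5*6^i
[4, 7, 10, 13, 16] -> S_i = 4 + 3*i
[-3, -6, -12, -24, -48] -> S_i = -3*2^i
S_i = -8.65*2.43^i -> [-8.65, -21.02, -51.08, -124.12, -301.61]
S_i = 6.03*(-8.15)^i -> [6.03, -49.14, 400.53, -3264.3, 26604.05]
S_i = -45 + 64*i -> [-45, 19, 83, 147, 211]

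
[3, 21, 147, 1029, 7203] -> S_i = 3*7^i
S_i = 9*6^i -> [9, 54, 324, 1944, 11664]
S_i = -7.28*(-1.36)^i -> [-7.28, 9.9, -13.47, 18.31, -24.91]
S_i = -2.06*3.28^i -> [-2.06, -6.76, -22.16, -72.69, -238.43]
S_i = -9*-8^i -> [-9, 72, -576, 4608, -36864]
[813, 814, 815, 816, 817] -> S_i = 813 + 1*i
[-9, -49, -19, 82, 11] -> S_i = Random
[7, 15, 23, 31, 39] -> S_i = 7 + 8*i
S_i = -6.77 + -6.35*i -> [-6.77, -13.12, -19.47, -25.82, -32.17]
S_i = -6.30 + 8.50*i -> [-6.3, 2.2, 10.7, 19.2, 27.7]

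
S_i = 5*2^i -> [5, 10, 20, 40, 80]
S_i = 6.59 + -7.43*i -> [6.59, -0.84, -8.27, -15.7, -23.13]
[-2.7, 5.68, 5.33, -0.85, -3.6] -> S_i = Random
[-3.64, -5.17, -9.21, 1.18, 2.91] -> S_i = Random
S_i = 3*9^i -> [3, 27, 243, 2187, 19683]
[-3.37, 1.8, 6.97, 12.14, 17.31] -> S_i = -3.37 + 5.17*i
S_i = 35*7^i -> [35, 245, 1715, 12005, 84035]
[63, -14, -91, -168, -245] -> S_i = 63 + -77*i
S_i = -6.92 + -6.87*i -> [-6.92, -13.79, -20.66, -27.53, -34.4]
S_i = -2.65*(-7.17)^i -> [-2.65, 19.0, -136.23, 976.79, -7003.62]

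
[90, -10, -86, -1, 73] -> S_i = Random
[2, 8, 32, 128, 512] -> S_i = 2*4^i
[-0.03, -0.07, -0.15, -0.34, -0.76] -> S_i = -0.03*2.24^i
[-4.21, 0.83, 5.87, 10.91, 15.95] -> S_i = -4.21 + 5.04*i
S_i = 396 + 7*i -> [396, 403, 410, 417, 424]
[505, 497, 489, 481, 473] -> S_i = 505 + -8*i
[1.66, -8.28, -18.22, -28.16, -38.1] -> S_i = 1.66 + -9.94*i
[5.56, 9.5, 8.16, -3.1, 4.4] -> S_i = Random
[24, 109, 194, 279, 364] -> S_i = 24 + 85*i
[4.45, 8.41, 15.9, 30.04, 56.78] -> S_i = 4.45*1.89^i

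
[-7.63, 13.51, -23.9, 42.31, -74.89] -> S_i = -7.63*(-1.77)^i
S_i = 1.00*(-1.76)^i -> [1.0, -1.76, 3.1, -5.45, 9.6]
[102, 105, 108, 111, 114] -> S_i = 102 + 3*i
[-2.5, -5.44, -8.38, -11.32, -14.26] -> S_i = -2.50 + -2.94*i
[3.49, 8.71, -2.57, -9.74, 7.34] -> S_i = Random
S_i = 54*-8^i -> [54, -432, 3456, -27648, 221184]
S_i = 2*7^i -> [2, 14, 98, 686, 4802]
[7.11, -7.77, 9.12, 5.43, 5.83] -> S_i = Random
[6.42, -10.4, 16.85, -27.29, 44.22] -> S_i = 6.42*(-1.62)^i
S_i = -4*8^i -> [-4, -32, -256, -2048, -16384]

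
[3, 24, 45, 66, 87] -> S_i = 3 + 21*i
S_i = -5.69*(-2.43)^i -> [-5.69, 13.83, -33.6, 81.65, -198.4]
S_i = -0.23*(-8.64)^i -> [-0.23, 1.99, -17.17, 148.34, -1281.69]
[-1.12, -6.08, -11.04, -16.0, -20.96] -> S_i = -1.12 + -4.96*i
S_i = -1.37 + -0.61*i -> [-1.37, -1.98, -2.59, -3.2, -3.81]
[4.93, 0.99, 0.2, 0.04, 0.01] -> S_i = 4.93*0.20^i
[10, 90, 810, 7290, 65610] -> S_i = 10*9^i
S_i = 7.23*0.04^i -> [7.23, 0.29, 0.01, 0.0, 0.0]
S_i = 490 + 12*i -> [490, 502, 514, 526, 538]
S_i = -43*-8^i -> [-43, 344, -2752, 22016, -176128]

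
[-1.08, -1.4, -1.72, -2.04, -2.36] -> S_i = -1.08 + -0.32*i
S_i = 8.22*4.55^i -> [8.22, 37.4, 170.17, 774.29, 3523.04]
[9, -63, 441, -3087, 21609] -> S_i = 9*-7^i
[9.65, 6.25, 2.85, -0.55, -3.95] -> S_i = 9.65 + -3.40*i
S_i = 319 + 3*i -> [319, 322, 325, 328, 331]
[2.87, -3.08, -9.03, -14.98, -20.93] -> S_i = 2.87 + -5.95*i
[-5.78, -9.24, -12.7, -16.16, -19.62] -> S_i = -5.78 + -3.46*i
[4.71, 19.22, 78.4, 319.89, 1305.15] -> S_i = 4.71*4.08^i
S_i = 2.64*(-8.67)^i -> [2.64, -22.89, 198.45, -1720.53, 14916.96]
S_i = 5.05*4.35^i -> [5.05, 21.97, 95.56, 415.68, 1808.21]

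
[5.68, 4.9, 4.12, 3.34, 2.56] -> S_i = 5.68 + -0.78*i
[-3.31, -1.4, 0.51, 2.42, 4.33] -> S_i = -3.31 + 1.91*i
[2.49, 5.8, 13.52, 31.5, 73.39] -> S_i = 2.49*2.33^i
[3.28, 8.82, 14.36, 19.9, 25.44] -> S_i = 3.28 + 5.54*i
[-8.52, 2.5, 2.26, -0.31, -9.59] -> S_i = Random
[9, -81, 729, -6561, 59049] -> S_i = 9*-9^i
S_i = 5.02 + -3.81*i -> [5.02, 1.21, -2.6, -6.41, -10.22]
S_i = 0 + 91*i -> [0, 91, 182, 273, 364]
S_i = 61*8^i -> [61, 488, 3904, 31232, 249856]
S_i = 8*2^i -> [8, 16, 32, 64, 128]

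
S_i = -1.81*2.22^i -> [-1.81, -4.02, -8.92, -19.8, -43.96]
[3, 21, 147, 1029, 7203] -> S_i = 3*7^i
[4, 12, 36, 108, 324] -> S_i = 4*3^i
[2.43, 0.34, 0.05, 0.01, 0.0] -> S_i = 2.43*0.14^i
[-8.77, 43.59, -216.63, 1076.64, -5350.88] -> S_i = -8.77*(-4.97)^i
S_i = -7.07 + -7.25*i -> [-7.07, -14.32, -21.57, -28.82, -36.07]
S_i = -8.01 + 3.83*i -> [-8.01, -4.18, -0.35, 3.48, 7.31]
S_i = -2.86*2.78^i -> [-2.86, -7.95, -22.1, -61.45, -170.82]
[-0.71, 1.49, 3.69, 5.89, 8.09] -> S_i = -0.71 + 2.20*i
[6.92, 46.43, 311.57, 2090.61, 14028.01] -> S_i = 6.92*6.71^i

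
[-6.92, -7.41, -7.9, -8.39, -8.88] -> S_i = -6.92 + -0.49*i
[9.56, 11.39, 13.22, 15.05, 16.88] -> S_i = 9.56 + 1.83*i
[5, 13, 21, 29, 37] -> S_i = 5 + 8*i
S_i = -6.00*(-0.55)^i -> [-6.0, 3.3, -1.82, 1.0, -0.55]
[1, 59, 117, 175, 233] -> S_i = 1 + 58*i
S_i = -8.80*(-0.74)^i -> [-8.8, 6.51, -4.82, 3.57, -2.64]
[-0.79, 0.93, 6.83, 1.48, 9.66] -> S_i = Random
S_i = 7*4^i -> [7, 28, 112, 448, 1792]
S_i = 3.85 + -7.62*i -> [3.85, -3.77, -11.39, -19.01, -26.63]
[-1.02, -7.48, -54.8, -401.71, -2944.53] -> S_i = -1.02*7.33^i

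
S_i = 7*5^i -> [7, 35, 175, 875, 4375]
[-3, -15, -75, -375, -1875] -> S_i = -3*5^i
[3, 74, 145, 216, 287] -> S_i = 3 + 71*i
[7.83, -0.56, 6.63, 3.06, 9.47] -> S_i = Random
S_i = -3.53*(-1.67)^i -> [-3.53, 5.9, -9.84, 16.44, -27.46]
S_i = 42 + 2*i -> [42, 44, 46, 48, 50]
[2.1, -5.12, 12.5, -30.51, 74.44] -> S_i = 2.10*(-2.44)^i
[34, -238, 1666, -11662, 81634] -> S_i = 34*-7^i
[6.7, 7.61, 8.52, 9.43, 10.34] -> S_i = 6.70 + 0.91*i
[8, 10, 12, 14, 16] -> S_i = 8 + 2*i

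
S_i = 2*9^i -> [2, 18, 162, 1458, 13122]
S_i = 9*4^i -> [9, 36, 144, 576, 2304]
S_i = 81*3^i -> [81, 243, 729, 2187, 6561]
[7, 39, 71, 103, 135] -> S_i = 7 + 32*i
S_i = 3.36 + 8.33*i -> [3.36, 11.69, 20.02, 28.35, 36.68]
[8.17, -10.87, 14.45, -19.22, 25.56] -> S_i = 8.17*(-1.33)^i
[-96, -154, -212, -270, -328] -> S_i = -96 + -58*i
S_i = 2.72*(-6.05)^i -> [2.72, -16.46, 99.56, -602.33, 3644.1]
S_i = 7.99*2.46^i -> [7.99, 19.66, 48.35, 118.95, 292.61]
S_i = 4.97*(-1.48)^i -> [4.97, -7.36, 10.89, -16.11, 23.85]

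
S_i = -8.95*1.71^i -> [-8.95, -15.3, -26.17, -44.75, -76.53]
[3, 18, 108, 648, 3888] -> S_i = 3*6^i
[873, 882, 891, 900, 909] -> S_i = 873 + 9*i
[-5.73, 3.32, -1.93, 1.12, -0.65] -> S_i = -5.73*(-0.58)^i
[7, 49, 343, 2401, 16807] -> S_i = 7*7^i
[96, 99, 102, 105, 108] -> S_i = 96 + 3*i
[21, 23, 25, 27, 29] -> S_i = 21 + 2*i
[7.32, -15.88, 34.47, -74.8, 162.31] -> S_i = 7.32*(-2.17)^i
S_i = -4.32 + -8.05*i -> [-4.32, -12.37, -20.42, -28.47, -36.52]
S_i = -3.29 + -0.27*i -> [-3.29, -3.56, -3.83, -4.1, -4.37]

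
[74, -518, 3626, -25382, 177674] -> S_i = 74*-7^i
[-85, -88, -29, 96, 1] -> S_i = Random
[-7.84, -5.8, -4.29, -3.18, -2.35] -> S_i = -7.84*0.74^i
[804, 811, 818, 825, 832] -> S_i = 804 + 7*i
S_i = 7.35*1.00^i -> [7.35, 7.35, 7.35, 7.35, 7.35]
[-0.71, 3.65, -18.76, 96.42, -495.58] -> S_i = -0.71*(-5.14)^i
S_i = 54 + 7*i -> [54, 61, 68, 75, 82]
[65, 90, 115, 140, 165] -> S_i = 65 + 25*i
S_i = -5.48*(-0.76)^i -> [-5.48, 4.16, -3.17, 2.41, -1.83]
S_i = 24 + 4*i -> [24, 28, 32, 36, 40]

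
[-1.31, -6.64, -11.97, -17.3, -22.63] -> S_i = -1.31 + -5.33*i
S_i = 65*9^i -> [65, 585, 5265, 47385, 426465]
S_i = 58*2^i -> [58, 116, 232, 464, 928]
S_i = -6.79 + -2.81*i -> [-6.79, -9.6, -12.41, -15.22, -18.03]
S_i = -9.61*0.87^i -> [-9.61, -8.36, -7.27, -6.33, -5.51]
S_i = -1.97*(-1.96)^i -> [-1.97, 3.86, -7.57, 14.83, -29.07]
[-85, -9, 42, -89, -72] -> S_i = Random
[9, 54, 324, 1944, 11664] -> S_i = 9*6^i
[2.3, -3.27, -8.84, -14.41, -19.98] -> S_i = 2.30 + -5.57*i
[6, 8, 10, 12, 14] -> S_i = 6 + 2*i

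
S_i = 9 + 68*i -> [9, 77, 145, 213, 281]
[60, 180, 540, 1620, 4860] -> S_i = 60*3^i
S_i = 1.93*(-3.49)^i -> [1.93, -6.74, 23.51, -82.04, 286.32]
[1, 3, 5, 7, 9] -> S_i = 1 + 2*i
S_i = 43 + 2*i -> [43, 45, 47, 49, 51]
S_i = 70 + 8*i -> [70, 78, 86, 94, 102]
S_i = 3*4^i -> [3, 12, 48, 192, 768]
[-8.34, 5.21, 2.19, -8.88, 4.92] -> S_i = Random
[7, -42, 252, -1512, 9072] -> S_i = 7*-6^i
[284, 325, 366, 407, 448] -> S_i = 284 + 41*i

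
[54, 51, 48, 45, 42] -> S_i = 54 + -3*i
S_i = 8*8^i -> [8, 64, 512, 4096, 32768]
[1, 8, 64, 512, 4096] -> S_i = 1*8^i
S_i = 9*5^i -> [9, 45, 225, 1125, 5625]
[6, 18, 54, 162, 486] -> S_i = 6*3^i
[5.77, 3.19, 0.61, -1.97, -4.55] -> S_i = 5.77 + -2.58*i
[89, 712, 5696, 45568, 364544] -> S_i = 89*8^i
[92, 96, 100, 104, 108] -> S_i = 92 + 4*i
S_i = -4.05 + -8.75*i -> [-4.05, -12.8, -21.55, -30.3, -39.05]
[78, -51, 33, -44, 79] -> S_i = Random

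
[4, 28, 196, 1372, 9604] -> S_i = 4*7^i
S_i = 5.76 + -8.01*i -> [5.76, -2.25, -10.26, -18.27, -26.28]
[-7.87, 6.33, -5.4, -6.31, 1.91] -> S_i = Random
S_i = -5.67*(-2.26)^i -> [-5.67, 12.81, -28.96, 65.45, -147.92]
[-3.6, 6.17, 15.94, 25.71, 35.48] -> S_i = -3.60 + 9.77*i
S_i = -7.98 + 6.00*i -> [-7.98, -1.98, 4.02, 10.02, 16.02]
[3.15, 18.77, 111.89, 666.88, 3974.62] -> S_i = 3.15*5.96^i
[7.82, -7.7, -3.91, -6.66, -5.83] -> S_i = Random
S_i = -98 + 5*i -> [-98, -93, -88, -83, -78]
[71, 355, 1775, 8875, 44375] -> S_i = 71*5^i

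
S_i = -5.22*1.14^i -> [-5.22, -5.95, -6.78, -7.73, -8.82]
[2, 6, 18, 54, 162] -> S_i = 2*3^i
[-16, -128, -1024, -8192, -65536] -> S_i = -16*8^i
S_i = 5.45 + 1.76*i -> [5.45, 7.21, 8.97, 10.73, 12.49]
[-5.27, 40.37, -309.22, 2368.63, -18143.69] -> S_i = -5.27*(-7.66)^i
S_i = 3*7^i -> [3, 21, 147, 1029, 7203]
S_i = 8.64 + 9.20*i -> [8.64, 17.84, 27.04, 36.24, 45.44]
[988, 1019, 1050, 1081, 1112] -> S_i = 988 + 31*i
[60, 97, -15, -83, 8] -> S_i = Random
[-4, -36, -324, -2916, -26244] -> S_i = -4*9^i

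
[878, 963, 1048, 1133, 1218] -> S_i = 878 + 85*i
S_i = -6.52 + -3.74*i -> [-6.52, -10.26, -14.0, -17.74, -21.48]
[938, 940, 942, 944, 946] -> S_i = 938 + 2*i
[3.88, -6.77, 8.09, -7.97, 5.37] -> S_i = Random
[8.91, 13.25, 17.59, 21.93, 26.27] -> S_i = 8.91 + 4.34*i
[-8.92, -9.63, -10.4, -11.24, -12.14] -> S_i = -8.92*1.08^i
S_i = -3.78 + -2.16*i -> [-3.78, -5.94, -8.1, -10.26, -12.42]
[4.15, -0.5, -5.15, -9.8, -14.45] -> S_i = 4.15 + -4.65*i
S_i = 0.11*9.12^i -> [0.11, 1.0, 9.15, 83.44, 760.98]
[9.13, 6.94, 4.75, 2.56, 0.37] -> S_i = 9.13 + -2.19*i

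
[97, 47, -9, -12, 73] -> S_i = Random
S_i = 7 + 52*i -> [7, 59, 111, 163, 215]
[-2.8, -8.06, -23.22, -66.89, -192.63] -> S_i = -2.80*2.88^i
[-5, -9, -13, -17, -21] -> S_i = -5 + -4*i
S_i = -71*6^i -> [-71, -426, -2556, -15336, -92016]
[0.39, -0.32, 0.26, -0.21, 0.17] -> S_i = 0.39*(-0.81)^i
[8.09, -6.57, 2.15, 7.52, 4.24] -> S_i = Random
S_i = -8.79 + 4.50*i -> [-8.79, -4.29, 0.21, 4.71, 9.21]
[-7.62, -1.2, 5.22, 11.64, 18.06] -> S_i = -7.62 + 6.42*i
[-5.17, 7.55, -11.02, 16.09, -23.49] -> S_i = -5.17*(-1.46)^i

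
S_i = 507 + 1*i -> [507, 508, 509, 510, 511]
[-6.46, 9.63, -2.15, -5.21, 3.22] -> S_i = Random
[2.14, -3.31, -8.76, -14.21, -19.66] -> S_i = 2.14 + -5.45*i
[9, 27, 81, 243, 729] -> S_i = 9*3^i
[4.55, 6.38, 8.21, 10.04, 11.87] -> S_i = 4.55 + 1.83*i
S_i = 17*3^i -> [17, 51, 153, 459, 1377]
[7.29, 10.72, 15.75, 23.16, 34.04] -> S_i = 7.29*1.47^i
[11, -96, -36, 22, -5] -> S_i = Random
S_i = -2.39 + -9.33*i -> [-2.39, -11.72, -21.05, -30.38, -39.71]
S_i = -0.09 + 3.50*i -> [-0.09, 3.41, 6.91, 10.41, 13.91]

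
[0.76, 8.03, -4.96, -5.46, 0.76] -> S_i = Random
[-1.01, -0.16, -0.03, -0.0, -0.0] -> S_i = -1.01*0.16^i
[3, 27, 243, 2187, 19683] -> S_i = 3*9^i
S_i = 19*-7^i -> [19, -133, 931, -6517, 45619]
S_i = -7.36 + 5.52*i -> [-7.36, -1.84, 3.68, 9.2, 14.72]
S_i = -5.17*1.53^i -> [-5.17, -7.91, -12.1, -18.52, -28.33]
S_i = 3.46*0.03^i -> [3.46, 0.1, 0.0, 0.0, 0.0]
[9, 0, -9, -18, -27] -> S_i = 9 + -9*i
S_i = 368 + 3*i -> [368, 371, 374, 377, 380]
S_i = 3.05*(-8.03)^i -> [3.05, -24.49, 196.67, -1579.23, 12681.25]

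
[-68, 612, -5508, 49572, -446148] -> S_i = -68*-9^i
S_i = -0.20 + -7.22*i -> [-0.2, -7.42, -14.64, -21.86, -29.08]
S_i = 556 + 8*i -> [556, 564, 572, 580, 588]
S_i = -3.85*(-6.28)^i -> [-3.85, 24.18, -151.84, 953.54, -5988.24]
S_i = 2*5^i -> [2, 10, 50, 250, 1250]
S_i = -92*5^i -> [-92, -460, -2300, -11500, -57500]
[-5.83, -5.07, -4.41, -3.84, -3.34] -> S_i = -5.83*0.87^i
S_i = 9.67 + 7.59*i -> [9.67, 17.26, 24.85, 32.44, 40.03]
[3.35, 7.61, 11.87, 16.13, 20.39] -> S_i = 3.35 + 4.26*i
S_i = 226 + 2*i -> [226, 228, 230, 232, 234]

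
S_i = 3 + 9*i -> [3, 12, 21, 30, 39]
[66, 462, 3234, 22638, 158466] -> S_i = 66*7^i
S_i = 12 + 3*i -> [12, 15, 18, 21, 24]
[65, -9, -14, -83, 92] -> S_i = Random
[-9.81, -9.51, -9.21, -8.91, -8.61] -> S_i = -9.81 + 0.30*i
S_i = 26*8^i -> [26, 208, 1664, 13312, 106496]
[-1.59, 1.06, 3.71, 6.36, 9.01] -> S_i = -1.59 + 2.65*i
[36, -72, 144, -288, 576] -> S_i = 36*-2^i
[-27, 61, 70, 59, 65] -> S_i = Random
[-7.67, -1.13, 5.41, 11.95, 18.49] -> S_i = -7.67 + 6.54*i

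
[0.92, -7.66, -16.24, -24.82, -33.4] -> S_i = 0.92 + -8.58*i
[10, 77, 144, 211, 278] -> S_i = 10 + 67*i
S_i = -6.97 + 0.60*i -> [-6.97, -6.37, -5.77, -5.17, -4.57]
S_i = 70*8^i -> [70, 560, 4480, 35840, 286720]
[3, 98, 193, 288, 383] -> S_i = 3 + 95*i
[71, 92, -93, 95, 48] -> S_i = Random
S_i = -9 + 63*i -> [-9, 54, 117, 180, 243]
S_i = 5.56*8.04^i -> [5.56, 44.7, 359.41, 2889.63, 23232.66]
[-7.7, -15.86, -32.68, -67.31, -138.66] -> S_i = -7.70*2.06^i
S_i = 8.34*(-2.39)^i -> [8.34, -19.93, 47.64, -113.86, 272.12]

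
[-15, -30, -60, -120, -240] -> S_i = -15*2^i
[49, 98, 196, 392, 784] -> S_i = 49*2^i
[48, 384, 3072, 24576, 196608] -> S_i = 48*8^i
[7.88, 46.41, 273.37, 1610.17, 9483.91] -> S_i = 7.88*5.89^i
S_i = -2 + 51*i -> [-2, 49, 100, 151, 202]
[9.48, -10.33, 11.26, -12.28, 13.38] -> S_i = 9.48*(-1.09)^i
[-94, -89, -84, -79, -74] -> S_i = -94 + 5*i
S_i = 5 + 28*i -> [5, 33, 61, 89, 117]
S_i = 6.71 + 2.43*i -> [6.71, 9.14, 11.57, 14.0, 16.43]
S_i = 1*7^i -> [1, 7, 49, 343, 2401]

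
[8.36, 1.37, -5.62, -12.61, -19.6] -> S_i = 8.36 + -6.99*i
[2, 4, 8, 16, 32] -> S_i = 2*2^i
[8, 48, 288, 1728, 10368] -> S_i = 8*6^i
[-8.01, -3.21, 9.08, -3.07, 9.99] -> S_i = Random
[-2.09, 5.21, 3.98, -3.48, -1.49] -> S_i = Random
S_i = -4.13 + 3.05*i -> [-4.13, -1.08, 1.97, 5.02, 8.07]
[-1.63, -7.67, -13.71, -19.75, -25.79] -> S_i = -1.63 + -6.04*i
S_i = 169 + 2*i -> [169, 171, 173, 175, 177]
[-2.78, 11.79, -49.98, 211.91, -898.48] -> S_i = -2.78*(-4.24)^i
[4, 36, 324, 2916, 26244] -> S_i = 4*9^i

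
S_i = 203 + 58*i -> [203, 261, 319, 377, 435]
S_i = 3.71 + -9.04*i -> [3.71, -5.33, -14.37, -23.41, -32.45]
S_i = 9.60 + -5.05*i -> [9.6, 4.55, -0.5, -5.55, -10.6]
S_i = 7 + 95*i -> [7, 102, 197, 292, 387]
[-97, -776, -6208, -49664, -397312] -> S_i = -97*8^i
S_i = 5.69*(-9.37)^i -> [5.69, -53.32, 499.56, -4680.92, 43860.2]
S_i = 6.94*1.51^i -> [6.94, 10.48, 15.82, 23.89, 36.08]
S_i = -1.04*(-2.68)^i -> [-1.04, 2.79, -7.47, 20.02, -53.65]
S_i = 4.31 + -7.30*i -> [4.31, -2.99, -10.29, -17.59, -24.89]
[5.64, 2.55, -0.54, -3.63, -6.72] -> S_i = 5.64 + -3.09*i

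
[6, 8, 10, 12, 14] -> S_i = 6 + 2*i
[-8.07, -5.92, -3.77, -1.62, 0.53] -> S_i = -8.07 + 2.15*i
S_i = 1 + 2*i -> [1, 3, 5, 7, 9]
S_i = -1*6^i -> [-1, -6, -36, -216, -1296]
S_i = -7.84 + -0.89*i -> [-7.84, -8.73, -9.62, -10.51, -11.4]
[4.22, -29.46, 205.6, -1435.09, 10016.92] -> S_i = 4.22*(-6.98)^i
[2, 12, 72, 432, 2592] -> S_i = 2*6^i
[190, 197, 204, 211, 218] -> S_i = 190 + 7*i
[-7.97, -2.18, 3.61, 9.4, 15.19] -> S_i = -7.97 + 5.79*i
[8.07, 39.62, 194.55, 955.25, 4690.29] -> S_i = 8.07*4.91^i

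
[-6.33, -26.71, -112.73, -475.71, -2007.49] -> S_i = -6.33*4.22^i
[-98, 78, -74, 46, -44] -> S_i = Random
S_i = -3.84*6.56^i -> [-3.84, -25.19, -165.25, -1084.03, -7111.26]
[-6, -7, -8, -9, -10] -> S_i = -6 + -1*i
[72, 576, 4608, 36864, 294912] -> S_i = 72*8^i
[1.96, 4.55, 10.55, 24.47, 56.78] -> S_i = 1.96*2.32^i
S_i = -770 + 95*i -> [-770, -675, -580, -485, -390]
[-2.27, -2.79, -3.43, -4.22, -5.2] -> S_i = -2.27*1.23^i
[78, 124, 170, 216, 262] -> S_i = 78 + 46*i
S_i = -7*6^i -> [-7, -42, -252, -1512, -9072]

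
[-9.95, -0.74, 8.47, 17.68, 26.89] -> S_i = -9.95 + 9.21*i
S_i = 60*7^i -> [60, 420, 2940, 20580, 144060]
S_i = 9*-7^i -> [9, -63, 441, -3087, 21609]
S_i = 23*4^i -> [23, 92, 368, 1472, 5888]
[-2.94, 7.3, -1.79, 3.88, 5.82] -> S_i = Random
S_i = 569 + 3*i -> [569, 572, 575, 578, 581]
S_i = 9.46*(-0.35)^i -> [9.46, -3.31, 1.16, -0.41, 0.14]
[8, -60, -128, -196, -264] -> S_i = 8 + -68*i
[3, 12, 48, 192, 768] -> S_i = 3*4^i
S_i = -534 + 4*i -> [-534, -530, -526, -522, -518]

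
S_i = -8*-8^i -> [-8, 64, -512, 4096, -32768]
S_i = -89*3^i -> [-89, -267, -801, -2403, -7209]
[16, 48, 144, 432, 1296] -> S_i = 16*3^i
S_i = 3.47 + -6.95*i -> [3.47, -3.48, -10.43, -17.38, -24.33]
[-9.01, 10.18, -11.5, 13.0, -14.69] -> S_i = -9.01*(-1.13)^i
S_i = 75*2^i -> [75, 150, 300, 600, 1200]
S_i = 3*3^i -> [3, 9, 27, 81, 243]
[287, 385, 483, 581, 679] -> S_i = 287 + 98*i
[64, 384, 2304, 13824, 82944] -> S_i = 64*6^i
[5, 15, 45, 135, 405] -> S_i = 5*3^i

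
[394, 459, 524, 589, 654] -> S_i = 394 + 65*i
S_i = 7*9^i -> [7, 63, 567, 5103, 45927]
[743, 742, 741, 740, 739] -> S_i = 743 + -1*i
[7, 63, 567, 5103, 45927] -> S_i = 7*9^i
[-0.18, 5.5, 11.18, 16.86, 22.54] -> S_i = -0.18 + 5.68*i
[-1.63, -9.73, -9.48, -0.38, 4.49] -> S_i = Random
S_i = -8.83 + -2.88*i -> [-8.83, -11.71, -14.59, -17.47, -20.35]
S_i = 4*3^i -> [4, 12, 36, 108, 324]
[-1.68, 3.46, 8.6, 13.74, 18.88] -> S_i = -1.68 + 5.14*i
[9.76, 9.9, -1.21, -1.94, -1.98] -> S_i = Random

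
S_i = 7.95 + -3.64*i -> [7.95, 4.31, 0.67, -2.97, -6.61]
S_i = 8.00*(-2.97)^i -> [8.0, -23.76, 70.57, -209.58, 622.47]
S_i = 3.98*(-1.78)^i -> [3.98, -7.08, 12.61, -22.45, 39.95]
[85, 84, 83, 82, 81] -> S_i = 85 + -1*i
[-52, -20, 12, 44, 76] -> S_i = -52 + 32*i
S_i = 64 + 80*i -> [64, 144, 224, 304, 384]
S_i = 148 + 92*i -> [148, 240, 332, 424, 516]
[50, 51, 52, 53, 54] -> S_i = 50 + 1*i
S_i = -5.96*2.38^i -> [-5.96, -14.18, -33.76, -80.35, -191.23]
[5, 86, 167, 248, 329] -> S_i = 5 + 81*i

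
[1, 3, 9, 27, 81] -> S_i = 1*3^i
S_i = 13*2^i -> [13, 26, 52, 104, 208]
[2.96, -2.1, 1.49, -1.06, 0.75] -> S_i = 2.96*(-0.71)^i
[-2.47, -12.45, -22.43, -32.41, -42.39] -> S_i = -2.47 + -9.98*i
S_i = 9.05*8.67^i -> [9.05, 78.46, 680.28, 5898.01, 51135.79]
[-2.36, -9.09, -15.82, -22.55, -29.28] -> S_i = -2.36 + -6.73*i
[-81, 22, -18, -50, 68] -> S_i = Random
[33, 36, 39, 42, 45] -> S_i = 33 + 3*i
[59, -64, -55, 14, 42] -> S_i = Random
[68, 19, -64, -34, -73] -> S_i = Random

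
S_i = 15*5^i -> [15, 75, 375, 1875, 9375]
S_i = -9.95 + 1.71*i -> [-9.95, -8.24, -6.53, -4.82, -3.11]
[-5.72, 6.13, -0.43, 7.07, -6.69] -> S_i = Random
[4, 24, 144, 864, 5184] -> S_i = 4*6^i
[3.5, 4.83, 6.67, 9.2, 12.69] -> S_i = 3.50*1.38^i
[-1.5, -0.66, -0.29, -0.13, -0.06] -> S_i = -1.50*0.44^i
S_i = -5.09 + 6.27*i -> [-5.09, 1.18, 7.45, 13.72, 19.99]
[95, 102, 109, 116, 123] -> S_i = 95 + 7*i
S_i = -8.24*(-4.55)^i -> [-8.24, 37.49, -170.59, 776.18, -3531.61]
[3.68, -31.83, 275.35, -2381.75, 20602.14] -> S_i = 3.68*(-8.65)^i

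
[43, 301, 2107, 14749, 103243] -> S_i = 43*7^i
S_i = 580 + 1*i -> [580, 581, 582, 583, 584]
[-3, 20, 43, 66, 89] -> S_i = -3 + 23*i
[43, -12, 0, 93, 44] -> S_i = Random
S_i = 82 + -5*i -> [82, 77, 72, 67, 62]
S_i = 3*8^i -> [3, 24, 192, 1536, 12288]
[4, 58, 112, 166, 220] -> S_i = 4 + 54*i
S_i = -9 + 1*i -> [-9, -8, -7, -6, -5]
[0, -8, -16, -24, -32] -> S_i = 0 + -8*i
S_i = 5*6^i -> [5, 30, 180, 1080, 6480]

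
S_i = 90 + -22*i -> [90, 68, 46, 24, 2]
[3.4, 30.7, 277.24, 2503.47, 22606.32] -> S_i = 3.40*9.03^i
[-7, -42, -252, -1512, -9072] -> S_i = -7*6^i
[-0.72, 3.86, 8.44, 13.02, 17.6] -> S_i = -0.72 + 4.58*i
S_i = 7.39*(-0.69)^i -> [7.39, -5.1, 3.52, -2.43, 1.68]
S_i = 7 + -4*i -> [7, 3, -1, -5, -9]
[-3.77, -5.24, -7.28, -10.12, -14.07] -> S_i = -3.77*1.39^i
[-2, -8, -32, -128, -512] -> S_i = -2*4^i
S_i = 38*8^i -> [38, 304, 2432, 19456, 155648]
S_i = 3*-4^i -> [3, -12, 48, -192, 768]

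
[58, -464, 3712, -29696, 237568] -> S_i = 58*-8^i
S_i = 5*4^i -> [5, 20, 80, 320, 1280]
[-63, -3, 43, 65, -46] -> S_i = Random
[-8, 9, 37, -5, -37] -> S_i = Random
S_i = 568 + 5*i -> [568, 573, 578, 583, 588]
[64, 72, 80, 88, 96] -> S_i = 64 + 8*i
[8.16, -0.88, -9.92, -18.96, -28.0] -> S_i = 8.16 + -9.04*i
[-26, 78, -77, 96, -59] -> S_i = Random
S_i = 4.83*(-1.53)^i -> [4.83, -7.39, 11.31, -17.3, 26.47]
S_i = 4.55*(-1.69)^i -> [4.55, -7.69, 13.0, -21.96, 37.12]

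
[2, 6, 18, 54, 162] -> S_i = 2*3^i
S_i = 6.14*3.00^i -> [6.14, 18.42, 55.26, 165.78, 497.34]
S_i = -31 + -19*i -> [-31, -50, -69, -88, -107]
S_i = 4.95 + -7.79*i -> [4.95, -2.84, -10.63, -18.42, -26.21]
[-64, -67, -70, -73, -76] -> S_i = -64 + -3*i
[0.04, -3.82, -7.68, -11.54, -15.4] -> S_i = 0.04 + -3.86*i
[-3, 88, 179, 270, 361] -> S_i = -3 + 91*i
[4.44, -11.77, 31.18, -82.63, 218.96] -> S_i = 4.44*(-2.65)^i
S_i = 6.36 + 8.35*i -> [6.36, 14.71, 23.06, 31.41, 39.76]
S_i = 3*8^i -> [3, 24, 192, 1536, 12288]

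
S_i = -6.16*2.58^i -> [-6.16, -15.89, -41.0, -105.79, -272.94]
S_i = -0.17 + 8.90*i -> [-0.17, 8.73, 17.63, 26.53, 35.43]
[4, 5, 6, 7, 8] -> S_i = 4 + 1*i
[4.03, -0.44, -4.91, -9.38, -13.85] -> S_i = 4.03 + -4.47*i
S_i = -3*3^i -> [-3, -9, -27, -81, -243]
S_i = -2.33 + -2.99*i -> [-2.33, -5.32, -8.31, -11.3, -14.29]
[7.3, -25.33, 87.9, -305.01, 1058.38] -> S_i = 7.30*(-3.47)^i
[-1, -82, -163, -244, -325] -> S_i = -1 + -81*i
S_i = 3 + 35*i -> [3, 38, 73, 108, 143]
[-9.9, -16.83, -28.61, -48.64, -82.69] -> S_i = -9.90*1.70^i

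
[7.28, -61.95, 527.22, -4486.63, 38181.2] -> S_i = 7.28*(-8.51)^i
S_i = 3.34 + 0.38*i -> [3.34, 3.72, 4.1, 4.48, 4.86]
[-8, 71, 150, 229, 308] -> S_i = -8 + 79*i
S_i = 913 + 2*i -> [913, 915, 917, 919, 921]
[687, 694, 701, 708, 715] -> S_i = 687 + 7*i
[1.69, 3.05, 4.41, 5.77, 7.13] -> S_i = 1.69 + 1.36*i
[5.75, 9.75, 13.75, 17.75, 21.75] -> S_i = 5.75 + 4.00*i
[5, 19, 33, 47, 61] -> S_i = 5 + 14*i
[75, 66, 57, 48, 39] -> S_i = 75 + -9*i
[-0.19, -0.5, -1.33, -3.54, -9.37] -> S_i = -0.19*2.65^i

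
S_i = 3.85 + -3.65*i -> [3.85, 0.2, -3.45, -7.1, -10.75]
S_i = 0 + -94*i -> [0, -94, -188, -282, -376]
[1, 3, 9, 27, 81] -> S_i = 1*3^i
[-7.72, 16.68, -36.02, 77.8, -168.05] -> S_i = -7.72*(-2.16)^i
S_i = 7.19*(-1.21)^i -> [7.19, -8.7, 10.53, -12.74, 15.41]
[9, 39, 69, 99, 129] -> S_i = 9 + 30*i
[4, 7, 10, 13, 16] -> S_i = 4 + 3*i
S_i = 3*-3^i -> [3, -9, 27, -81, 243]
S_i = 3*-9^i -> [3, -27, 243, -2187, 19683]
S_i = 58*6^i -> [58, 348, 2088, 12528, 75168]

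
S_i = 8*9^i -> [8, 72, 648, 5832, 52488]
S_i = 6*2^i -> [6, 12, 24, 48, 96]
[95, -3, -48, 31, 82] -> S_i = Random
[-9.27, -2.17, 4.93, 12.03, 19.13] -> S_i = -9.27 + 7.10*i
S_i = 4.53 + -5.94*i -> [4.53, -1.41, -7.35, -13.29, -19.23]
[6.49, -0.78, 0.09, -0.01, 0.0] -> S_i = 6.49*(-0.12)^i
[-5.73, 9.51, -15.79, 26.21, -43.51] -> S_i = -5.73*(-1.66)^i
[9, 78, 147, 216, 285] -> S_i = 9 + 69*i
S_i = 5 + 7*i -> [5, 12, 19, 26, 33]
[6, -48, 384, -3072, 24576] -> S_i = 6*-8^i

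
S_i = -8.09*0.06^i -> [-8.09, -0.49, -0.03, -0.0, -0.0]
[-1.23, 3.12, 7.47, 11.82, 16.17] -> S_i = -1.23 + 4.35*i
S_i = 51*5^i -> [51, 255, 1275, 6375, 31875]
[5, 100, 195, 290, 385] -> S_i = 5 + 95*i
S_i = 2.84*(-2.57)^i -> [2.84, -7.3, 18.76, -48.21, 123.89]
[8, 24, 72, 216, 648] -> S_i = 8*3^i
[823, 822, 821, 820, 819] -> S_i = 823 + -1*i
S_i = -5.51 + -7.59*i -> [-5.51, -13.1, -20.69, -28.28, -35.87]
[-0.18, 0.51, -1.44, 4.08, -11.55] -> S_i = -0.18*(-2.83)^i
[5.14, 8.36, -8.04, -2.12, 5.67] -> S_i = Random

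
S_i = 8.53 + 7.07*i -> [8.53, 15.6, 22.67, 29.74, 36.81]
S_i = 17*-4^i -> [17, -68, 272, -1088, 4352]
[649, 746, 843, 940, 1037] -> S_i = 649 + 97*i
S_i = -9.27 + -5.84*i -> [-9.27, -15.11, -20.95, -26.79, -32.63]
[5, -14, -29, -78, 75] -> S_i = Random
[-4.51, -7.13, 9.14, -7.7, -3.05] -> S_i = Random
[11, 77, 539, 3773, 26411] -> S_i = 11*7^i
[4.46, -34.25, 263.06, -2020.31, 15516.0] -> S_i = 4.46*(-7.68)^i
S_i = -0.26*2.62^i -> [-0.26, -0.68, -1.78, -4.68, -12.25]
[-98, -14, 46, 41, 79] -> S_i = Random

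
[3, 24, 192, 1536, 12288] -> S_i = 3*8^i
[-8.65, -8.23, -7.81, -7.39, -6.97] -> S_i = -8.65 + 0.42*i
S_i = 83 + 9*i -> [83, 92, 101, 110, 119]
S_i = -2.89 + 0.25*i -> [-2.89, -2.64, -2.39, -2.14, -1.89]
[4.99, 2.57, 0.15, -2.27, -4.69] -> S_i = 4.99 + -2.42*i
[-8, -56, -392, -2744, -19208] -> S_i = -8*7^i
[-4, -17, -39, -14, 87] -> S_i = Random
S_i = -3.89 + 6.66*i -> [-3.89, 2.77, 9.43, 16.09, 22.75]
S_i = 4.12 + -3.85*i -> [4.12, 0.27, -3.58, -7.43, -11.28]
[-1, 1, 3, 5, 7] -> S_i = -1 + 2*i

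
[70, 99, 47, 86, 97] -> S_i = Random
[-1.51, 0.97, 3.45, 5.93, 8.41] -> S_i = -1.51 + 2.48*i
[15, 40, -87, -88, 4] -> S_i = Random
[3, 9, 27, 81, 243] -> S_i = 3*3^i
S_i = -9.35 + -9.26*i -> [-9.35, -18.61, -27.87, -37.13, -46.39]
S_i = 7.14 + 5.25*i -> [7.14, 12.39, 17.64, 22.89, 28.14]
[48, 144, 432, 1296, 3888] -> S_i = 48*3^i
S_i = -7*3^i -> [-7, -21, -63, -189, -567]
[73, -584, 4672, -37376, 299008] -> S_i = 73*-8^i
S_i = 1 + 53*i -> [1, 54, 107, 160, 213]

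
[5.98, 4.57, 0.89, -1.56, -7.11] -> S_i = Random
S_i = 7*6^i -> [7, 42, 252, 1512, 9072]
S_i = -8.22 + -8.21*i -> [-8.22, -16.43, -24.64, -32.85, -41.06]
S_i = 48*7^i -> [48, 336, 2352, 16464, 115248]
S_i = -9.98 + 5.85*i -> [-9.98, -4.13, 1.72, 7.57, 13.42]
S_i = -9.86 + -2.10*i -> [-9.86, -11.96, -14.06, -16.16, -18.26]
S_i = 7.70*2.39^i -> [7.7, 18.4, 43.98, 105.12, 251.24]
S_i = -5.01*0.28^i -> [-5.01, -1.4, -0.39, -0.11, -0.03]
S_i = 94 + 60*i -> [94, 154, 214, 274, 334]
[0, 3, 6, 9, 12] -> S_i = 0 + 3*i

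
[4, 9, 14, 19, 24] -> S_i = 4 + 5*i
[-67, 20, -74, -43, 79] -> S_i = Random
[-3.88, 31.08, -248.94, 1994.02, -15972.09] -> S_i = -3.88*(-8.01)^i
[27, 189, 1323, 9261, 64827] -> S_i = 27*7^i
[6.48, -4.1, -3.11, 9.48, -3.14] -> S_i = Random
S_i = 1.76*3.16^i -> [1.76, 5.56, 17.57, 55.54, 175.49]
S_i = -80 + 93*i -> [-80, 13, 106, 199, 292]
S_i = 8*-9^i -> [8, -72, 648, -5832, 52488]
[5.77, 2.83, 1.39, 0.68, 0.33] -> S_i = 5.77*0.49^i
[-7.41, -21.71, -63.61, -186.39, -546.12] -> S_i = -7.41*2.93^i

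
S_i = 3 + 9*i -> [3, 12, 21, 30, 39]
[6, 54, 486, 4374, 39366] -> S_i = 6*9^i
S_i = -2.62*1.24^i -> [-2.62, -3.25, -4.03, -5.0, -6.19]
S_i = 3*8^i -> [3, 24, 192, 1536, 12288]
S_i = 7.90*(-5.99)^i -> [7.9, -47.32, 283.45, -1697.88, 10170.31]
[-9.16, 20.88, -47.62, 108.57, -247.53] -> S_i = -9.16*(-2.28)^i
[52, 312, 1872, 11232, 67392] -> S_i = 52*6^i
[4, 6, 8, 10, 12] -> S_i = 4 + 2*i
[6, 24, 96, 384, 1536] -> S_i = 6*4^i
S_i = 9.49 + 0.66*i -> [9.49, 10.15, 10.81, 11.47, 12.13]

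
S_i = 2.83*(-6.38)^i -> [2.83, -18.06, 115.19, -734.93, 4688.88]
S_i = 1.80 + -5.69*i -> [1.8, -3.89, -9.58, -15.27, -20.96]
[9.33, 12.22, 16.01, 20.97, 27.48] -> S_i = 9.33*1.31^i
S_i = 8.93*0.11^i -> [8.93, 0.98, 0.11, 0.01, 0.0]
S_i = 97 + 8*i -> [97, 105, 113, 121, 129]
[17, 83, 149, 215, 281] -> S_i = 17 + 66*i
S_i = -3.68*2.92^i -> [-3.68, -10.75, -31.38, -91.62, -267.53]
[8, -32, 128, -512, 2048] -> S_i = 8*-4^i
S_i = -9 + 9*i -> [-9, 0, 9, 18, 27]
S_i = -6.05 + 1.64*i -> [-6.05, -4.41, -2.77, -1.13, 0.51]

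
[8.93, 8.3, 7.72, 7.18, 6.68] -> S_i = 8.93*0.93^i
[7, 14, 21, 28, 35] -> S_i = 7 + 7*i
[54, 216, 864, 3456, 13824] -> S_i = 54*4^i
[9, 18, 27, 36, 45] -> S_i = 9 + 9*i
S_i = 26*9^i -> [26, 234, 2106, 18954, 170586]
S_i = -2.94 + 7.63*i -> [-2.94, 4.69, 12.32, 19.95, 27.58]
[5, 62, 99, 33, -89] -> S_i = Random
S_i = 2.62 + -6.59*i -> [2.62, -3.97, -10.56, -17.15, -23.74]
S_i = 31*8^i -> [31, 248, 1984, 15872, 126976]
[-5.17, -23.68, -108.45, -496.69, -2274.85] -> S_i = -5.17*4.58^i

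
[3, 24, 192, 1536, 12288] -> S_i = 3*8^i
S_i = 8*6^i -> [8, 48, 288, 1728, 10368]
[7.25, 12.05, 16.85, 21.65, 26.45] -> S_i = 7.25 + 4.80*i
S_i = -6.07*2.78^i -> [-6.07, -16.87, -46.91, -130.41, -362.55]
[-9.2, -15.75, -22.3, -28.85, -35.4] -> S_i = -9.20 + -6.55*i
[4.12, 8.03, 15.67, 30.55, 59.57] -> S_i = 4.12*1.95^i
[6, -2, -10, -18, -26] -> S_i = 6 + -8*i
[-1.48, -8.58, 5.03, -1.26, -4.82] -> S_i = Random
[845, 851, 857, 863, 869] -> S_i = 845 + 6*i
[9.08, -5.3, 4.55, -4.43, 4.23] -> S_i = Random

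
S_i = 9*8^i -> [9, 72, 576, 4608, 36864]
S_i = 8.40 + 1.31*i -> [8.4, 9.71, 11.02, 12.33, 13.64]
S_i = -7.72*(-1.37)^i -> [-7.72, 10.58, -14.49, 19.85, -27.2]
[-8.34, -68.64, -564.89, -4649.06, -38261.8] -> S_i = -8.34*8.23^i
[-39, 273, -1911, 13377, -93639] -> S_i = -39*-7^i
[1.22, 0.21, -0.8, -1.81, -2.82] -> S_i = 1.22 + -1.01*i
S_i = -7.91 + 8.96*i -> [-7.91, 1.05, 10.01, 18.97, 27.93]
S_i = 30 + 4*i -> [30, 34, 38, 42, 46]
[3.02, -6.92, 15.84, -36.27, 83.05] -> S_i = 3.02*(-2.29)^i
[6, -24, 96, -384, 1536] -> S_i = 6*-4^i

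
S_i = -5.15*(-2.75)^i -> [-5.15, 14.16, -38.95, 107.1, -294.54]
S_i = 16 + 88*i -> [16, 104, 192, 280, 368]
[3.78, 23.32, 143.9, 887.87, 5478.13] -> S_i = 3.78*6.17^i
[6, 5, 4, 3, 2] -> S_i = 6 + -1*i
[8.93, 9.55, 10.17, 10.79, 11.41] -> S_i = 8.93 + 0.62*i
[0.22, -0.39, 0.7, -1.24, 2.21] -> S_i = 0.22*(-1.78)^i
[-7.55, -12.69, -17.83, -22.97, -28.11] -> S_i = -7.55 + -5.14*i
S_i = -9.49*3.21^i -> [-9.49, -30.46, -97.79, -313.89, -1007.6]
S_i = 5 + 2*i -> [5, 7, 9, 11, 13]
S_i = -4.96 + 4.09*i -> [-4.96, -0.87, 3.22, 7.31, 11.4]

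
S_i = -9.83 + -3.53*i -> [-9.83, -13.36, -16.89, -20.42, -23.95]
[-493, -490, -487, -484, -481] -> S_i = -493 + 3*i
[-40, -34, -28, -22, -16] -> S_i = -40 + 6*i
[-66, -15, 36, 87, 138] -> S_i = -66 + 51*i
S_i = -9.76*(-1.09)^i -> [-9.76, 10.64, -11.6, 12.64, -13.78]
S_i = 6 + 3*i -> [6, 9, 12, 15, 18]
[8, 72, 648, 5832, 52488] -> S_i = 8*9^i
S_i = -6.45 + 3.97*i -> [-6.45, -2.48, 1.49, 5.46, 9.43]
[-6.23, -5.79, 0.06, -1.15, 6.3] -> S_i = Random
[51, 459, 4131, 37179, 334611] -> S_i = 51*9^i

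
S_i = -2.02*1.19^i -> [-2.02, -2.4, -2.86, -3.4, -4.05]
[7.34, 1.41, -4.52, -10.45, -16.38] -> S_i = 7.34 + -5.93*i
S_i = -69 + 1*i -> [-69, -68, -67, -66, -65]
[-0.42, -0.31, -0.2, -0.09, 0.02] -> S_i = -0.42 + 0.11*i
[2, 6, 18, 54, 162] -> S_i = 2*3^i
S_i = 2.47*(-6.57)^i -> [2.47, -16.23, 106.62, -700.48, 4602.13]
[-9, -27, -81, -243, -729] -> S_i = -9*3^i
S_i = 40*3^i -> [40, 120, 360, 1080, 3240]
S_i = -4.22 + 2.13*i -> [-4.22, -2.09, 0.04, 2.17, 4.3]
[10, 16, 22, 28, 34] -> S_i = 10 + 6*i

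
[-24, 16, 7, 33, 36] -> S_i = Random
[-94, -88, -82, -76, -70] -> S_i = -94 + 6*i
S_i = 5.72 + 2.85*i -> [5.72, 8.57, 11.42, 14.27, 17.12]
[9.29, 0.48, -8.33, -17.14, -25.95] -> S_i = 9.29 + -8.81*i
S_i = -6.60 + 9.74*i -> [-6.6, 3.14, 12.88, 22.62, 32.36]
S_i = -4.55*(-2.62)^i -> [-4.55, 11.92, -31.23, 81.83, -214.4]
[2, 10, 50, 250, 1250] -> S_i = 2*5^i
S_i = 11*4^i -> [11, 44, 176, 704, 2816]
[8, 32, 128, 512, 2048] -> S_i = 8*4^i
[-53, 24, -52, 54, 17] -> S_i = Random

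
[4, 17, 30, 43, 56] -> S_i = 4 + 13*i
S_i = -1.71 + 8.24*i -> [-1.71, 6.53, 14.77, 23.01, 31.25]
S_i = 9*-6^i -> [9, -54, 324, -1944, 11664]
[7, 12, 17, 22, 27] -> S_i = 7 + 5*i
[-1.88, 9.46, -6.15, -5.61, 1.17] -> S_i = Random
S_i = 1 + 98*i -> [1, 99, 197, 295, 393]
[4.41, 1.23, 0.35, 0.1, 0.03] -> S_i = 4.41*0.28^i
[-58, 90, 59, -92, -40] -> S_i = Random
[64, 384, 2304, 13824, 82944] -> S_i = 64*6^i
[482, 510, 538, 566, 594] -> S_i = 482 + 28*i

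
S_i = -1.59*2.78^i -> [-1.59, -4.42, -12.29, -34.16, -94.97]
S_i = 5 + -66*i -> [5, -61, -127, -193, -259]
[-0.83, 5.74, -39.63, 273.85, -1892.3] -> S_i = -0.83*(-6.91)^i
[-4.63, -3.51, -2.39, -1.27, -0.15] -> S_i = -4.63 + 1.12*i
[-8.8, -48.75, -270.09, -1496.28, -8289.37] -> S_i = -8.80*5.54^i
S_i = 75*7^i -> [75, 525, 3675, 25725, 180075]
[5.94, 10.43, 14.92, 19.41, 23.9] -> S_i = 5.94 + 4.49*i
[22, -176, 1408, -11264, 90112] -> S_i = 22*-8^i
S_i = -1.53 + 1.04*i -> [-1.53, -0.49, 0.55, 1.59, 2.63]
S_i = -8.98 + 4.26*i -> [-8.98, -4.72, -0.46, 3.8, 8.06]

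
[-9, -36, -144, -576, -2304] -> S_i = -9*4^i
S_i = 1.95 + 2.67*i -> [1.95, 4.62, 7.29, 9.96, 12.63]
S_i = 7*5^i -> [7, 35, 175, 875, 4375]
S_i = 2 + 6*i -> [2, 8, 14, 20, 26]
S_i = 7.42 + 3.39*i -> [7.42, 10.81, 14.2, 17.59, 20.98]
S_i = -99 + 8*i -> [-99, -91, -83, -75, -67]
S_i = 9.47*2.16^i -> [9.47, 20.46, 44.18, 95.44, 206.14]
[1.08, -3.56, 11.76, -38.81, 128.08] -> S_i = 1.08*(-3.30)^i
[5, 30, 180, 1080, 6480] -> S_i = 5*6^i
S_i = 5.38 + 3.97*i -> [5.38, 9.35, 13.32, 17.29, 21.26]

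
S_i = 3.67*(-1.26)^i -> [3.67, -4.62, 5.83, -7.34, 9.25]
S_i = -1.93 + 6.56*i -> [-1.93, 4.63, 11.19, 17.75, 24.31]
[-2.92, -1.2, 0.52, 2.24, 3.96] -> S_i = -2.92 + 1.72*i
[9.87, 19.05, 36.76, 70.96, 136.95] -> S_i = 9.87*1.93^i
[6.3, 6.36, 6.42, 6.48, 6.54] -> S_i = 6.30 + 0.06*i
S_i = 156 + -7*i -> [156, 149, 142, 135, 128]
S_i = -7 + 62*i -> [-7, 55, 117, 179, 241]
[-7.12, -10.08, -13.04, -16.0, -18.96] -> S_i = -7.12 + -2.96*i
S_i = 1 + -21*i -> [1, -20, -41, -62, -83]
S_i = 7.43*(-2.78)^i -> [7.43, -20.66, 57.42, -159.63, 443.78]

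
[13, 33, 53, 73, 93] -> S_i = 13 + 20*i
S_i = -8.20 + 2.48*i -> [-8.2, -5.72, -3.24, -0.76, 1.72]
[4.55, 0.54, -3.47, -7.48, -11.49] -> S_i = 4.55 + -4.01*i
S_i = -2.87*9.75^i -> [-2.87, -27.98, -272.83, -2660.09, -25935.84]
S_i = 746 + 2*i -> [746, 748, 750, 752, 754]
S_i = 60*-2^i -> [60, -120, 240, -480, 960]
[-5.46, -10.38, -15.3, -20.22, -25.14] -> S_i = -5.46 + -4.92*i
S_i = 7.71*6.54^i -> [7.71, 50.42, 329.77, 2156.69, 14104.75]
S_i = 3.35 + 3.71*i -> [3.35, 7.06, 10.77, 14.48, 18.19]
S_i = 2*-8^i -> [2, -16, 128, -1024, 8192]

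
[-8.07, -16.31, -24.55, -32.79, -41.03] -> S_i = -8.07 + -8.24*i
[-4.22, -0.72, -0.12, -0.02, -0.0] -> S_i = -4.22*0.17^i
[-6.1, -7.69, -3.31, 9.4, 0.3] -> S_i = Random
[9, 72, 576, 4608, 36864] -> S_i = 9*8^i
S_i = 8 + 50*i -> [8, 58, 108, 158, 208]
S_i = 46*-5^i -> [46, -230, 1150, -5750, 28750]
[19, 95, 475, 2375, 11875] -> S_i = 19*5^i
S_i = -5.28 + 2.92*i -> [-5.28, -2.36, 0.56, 3.48, 6.4]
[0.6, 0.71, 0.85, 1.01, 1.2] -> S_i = 0.60*1.19^i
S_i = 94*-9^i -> [94, -846, 7614, -68526, 616734]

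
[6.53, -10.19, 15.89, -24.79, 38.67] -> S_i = 6.53*(-1.56)^i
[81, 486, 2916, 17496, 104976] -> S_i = 81*6^i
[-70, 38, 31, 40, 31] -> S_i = Random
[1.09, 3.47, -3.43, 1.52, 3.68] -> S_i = Random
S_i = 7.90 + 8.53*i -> [7.9, 16.43, 24.96, 33.49, 42.02]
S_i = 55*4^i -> [55, 220, 880, 3520, 14080]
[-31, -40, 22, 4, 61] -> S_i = Random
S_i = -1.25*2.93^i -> [-1.25, -3.66, -10.73, -31.44, -92.13]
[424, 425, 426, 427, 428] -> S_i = 424 + 1*i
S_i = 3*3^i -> [3, 9, 27, 81, 243]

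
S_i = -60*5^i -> [-60, -300, -1500, -7500, -37500]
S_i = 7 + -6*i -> [7, 1, -5, -11, -17]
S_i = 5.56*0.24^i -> [5.56, 1.33, 0.32, 0.08, 0.02]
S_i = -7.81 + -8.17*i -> [-7.81, -15.98, -24.15, -32.32, -40.49]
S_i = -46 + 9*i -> [-46, -37, -28, -19, -10]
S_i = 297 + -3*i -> [297, 294, 291, 288, 285]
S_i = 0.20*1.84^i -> [0.2, 0.37, 0.68, 1.25, 2.29]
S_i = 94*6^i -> [94, 564, 3384, 20304, 121824]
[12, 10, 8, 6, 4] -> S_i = 12 + -2*i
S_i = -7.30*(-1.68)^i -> [-7.3, 12.26, -20.6, 34.61, -58.15]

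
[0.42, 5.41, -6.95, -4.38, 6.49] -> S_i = Random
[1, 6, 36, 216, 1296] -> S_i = 1*6^i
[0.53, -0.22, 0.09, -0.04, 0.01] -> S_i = 0.53*(-0.41)^i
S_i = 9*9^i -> [9, 81, 729, 6561, 59049]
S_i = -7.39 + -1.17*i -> [-7.39, -8.56, -9.73, -10.9, -12.07]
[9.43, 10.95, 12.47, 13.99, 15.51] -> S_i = 9.43 + 1.52*i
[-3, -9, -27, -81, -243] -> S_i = -3*3^i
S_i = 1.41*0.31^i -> [1.41, 0.44, 0.14, 0.04, 0.01]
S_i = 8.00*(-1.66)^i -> [8.0, -13.28, 22.04, -36.59, 60.75]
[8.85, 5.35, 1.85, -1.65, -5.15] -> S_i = 8.85 + -3.50*i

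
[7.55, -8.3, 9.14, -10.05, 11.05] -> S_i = 7.55*(-1.10)^i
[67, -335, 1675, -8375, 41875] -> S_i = 67*-5^i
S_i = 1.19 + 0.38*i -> [1.19, 1.57, 1.95, 2.33, 2.71]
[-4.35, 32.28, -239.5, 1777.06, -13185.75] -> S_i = -4.35*(-7.42)^i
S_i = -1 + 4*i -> [-1, 3, 7, 11, 15]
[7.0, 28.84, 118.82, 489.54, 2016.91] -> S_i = 7.00*4.12^i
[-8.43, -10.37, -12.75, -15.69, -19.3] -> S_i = -8.43*1.23^i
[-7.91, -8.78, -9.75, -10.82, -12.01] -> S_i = -7.91*1.11^i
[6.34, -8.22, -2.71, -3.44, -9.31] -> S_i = Random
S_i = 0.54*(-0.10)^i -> [0.54, -0.05, 0.01, -0.0, 0.0]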